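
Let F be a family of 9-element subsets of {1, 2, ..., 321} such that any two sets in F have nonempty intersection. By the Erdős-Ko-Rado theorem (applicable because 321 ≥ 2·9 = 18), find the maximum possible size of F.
max |F| = C(320, 8) = 2496767727736920

The Erdős-Ko-Rado theorem states: for n ≥ 2k, an intersecting family of k-subsets of an n-element set has size at most C(n − 1, k − 1), with equality for 'star' families {A ⊆ [n] : |A| = k, i ∈ A} (fix an element i). For n = 321, k = 9: C(320, 8) = 2496767727736920.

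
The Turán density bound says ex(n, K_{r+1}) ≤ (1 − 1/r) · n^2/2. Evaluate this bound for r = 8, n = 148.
Turán density bound = (7/8) · 148^2/2 = 9583

Turán's theorem: ex(n, K_{r+1}) is achieved by the complete r-partite Turán graph T(n, r) with parts as balanced as possible, and is at most (1 − 1/r) · n^2/2. For r = 8, n = 148: the density bound is (7/8) · 21904/2 = 9583. The integer-valued extremum is e(T(148, 8)) = 9582, which is strictly less than the density bound 9583 since 8 ∤ 148 (the parts of T(148, 8) cannot all be equal).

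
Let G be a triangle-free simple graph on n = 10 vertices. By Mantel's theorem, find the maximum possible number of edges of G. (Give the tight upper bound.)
ex(10, K_3) = ⌊10^2/4⌋ = 25

Mantel (1907): a triangle-free graph on n vertices has at most ⌊n^2/4⌋ edges, with equality for the complete bipartite graph K_{⌊n/2⌋, ⌈n/2⌉}. For n = 10: ⌊10^2/4⌋ = ⌊100/4⌋ = 25. The extremal graph is K_{5, 5}, which has 5·5 = 25 edges.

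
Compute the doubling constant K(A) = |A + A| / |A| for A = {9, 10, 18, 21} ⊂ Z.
K = |A + A| / |A| = 10/4 = 5/2

Enumerate A + A = {a + b : a, b ∈ A}. With |A| = 4, there are |A|^2 = 16 ordered sum pairs; collecting distinct values, A + A = {18, 19, 20, 27, 28, 30, 31, 36, 39, 42}, so |A + A| = 10. Thus K = 10/4 = 5/2. For comparison, the minimum possible |A + A| over all 4-element sets is 2·4 − 1 = 7 (so min K = 7/4), attained only by arithmetic progressions.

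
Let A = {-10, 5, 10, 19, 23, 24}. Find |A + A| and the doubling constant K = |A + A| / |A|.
K = |A + A| / |A| = 20/6 = 10/3

Enumerate A + A = {a + b : a, b ∈ A}. With |A| = 6, there are |A|^2 = 36 ordered sum pairs; collecting distinct values, A + A = {-20, -5, 0, 9, 10, 13, 14, 15, 20, 24, 28, 29, 33, 34, 38, 42, 43, 46, 47, 48}, so |A + A| = 20. Thus K = 20/6 = 10/3. For comparison, the minimum possible |A + A| over all 6-element sets is 2·6 − 1 = 11 (so min K = 11/6), attained only by arithmetic progressions.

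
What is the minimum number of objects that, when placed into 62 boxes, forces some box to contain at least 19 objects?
n = (19 − 1)·62 + 1 = 1117

By the generalised pigeonhole principle, to guarantee some box contains ≥ r objects we need more than (r − 1) · k objects total. Threshold: n = (r − 1) · k + 1. With r = 19 and k = 62: n = 18 · 62 + 1 = 1116 + 1 = 1117. For n = 1116 = 18 · 62, we can put exactly 18 objects in every box, avoiding 19 in any single one — so 1117 is tight.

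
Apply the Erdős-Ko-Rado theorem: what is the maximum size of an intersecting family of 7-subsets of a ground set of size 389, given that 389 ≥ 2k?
max |F| = C(388, 6) = 4558145946816

Erdős-Ko-Rado (1961): when n ≥ 2k, max |F| = C(n−1, k−1). The bound is attained by the star {A : i ∈ A} for any fixed i ∈ [n]. Here C(389−1, 7−1) = C(388, 6) = 4558145946816.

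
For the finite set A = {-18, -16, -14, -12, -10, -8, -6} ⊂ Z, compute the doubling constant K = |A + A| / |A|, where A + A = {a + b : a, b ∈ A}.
K = |A + A| / |A| = 13/7

Enumerate A + A = {a + b : a, b ∈ A}. With |A| = 7, there are |A|^2 = 49 ordered sum pairs; collecting distinct values, A + A = {-36, -34, -32, -30, -28, -26, -24, -22, -20, -18, -16, -14, -12}, so |A + A| = 13. Thus K = 13/7. Here |A + A| = 2|A| − 1 = 13, the minimum possible — so K = 13/7 is minimal, which holds iff A is an arithmetic progression.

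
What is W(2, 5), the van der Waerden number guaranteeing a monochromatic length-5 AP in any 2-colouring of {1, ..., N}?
W(2, 5) = 178

W(2, 5) = 178. The lower bound W(2, 5) > 177 comes from an explicit good 2-colouring of [1, 177]; the upper bound W(2, 5) ≤ 178 was verified by exhaustive search over 2-colourings of [1, 178].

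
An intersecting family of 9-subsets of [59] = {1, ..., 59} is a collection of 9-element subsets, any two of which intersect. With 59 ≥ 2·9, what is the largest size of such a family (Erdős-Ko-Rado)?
max |F| = C(58, 8) = 1916797311

Erdős-Ko-Rado (1961): when n ≥ 2k, max |F| = C(n−1, k−1). The bound is attained by the star {A : i ∈ A} for any fixed i ∈ [n]. Here C(59−1, 9−1) = C(58, 8) = 1916797311.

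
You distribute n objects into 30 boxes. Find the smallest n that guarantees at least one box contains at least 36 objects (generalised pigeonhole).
n = (36 − 1)·30 + 1 = 1051

By the generalised pigeonhole principle, to guarantee some box contains ≥ r objects we need more than (r − 1) · k objects total. Threshold: n = (r − 1) · k + 1. With r = 36 and k = 30: n = 35 · 30 + 1 = 1050 + 1 = 1051. For n = 1050 = 35 · 30, we can put exactly 35 objects in every box, avoiding 36 in any single one — so 1051 is tight.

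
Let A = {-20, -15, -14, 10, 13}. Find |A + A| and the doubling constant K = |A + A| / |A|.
K = |A + A| / |A| = 15/5 = 3

Enumerate A + A = {a + b : a, b ∈ A}. With |A| = 5, there are |A|^2 = 25 ordered sum pairs; collecting distinct values, A + A = {-40, -35, -34, -30, -29, -28, -10, -7, -5, -4, -2, -1, 20, 23, 26}, so |A + A| = 15. Thus K = 15/5 = 3. For comparison, the minimum possible |A + A| over all 5-element sets is 2·5 − 1 = 9 (so min K = 9/5), attained only by arithmetic progressions.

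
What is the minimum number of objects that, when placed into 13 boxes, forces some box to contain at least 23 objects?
n = (23 − 1)·13 + 1 = 287

By the generalised pigeonhole principle, to guarantee some box contains ≥ r objects we need more than (r − 1) · k objects total. Threshold: n = (r − 1) · k + 1. With r = 23 and k = 13: n = 22 · 13 + 1 = 286 + 1 = 287. For n = 286 = 22 · 13, we can put exactly 22 objects in every box, avoiding 23 in any single one — so 287 is tight.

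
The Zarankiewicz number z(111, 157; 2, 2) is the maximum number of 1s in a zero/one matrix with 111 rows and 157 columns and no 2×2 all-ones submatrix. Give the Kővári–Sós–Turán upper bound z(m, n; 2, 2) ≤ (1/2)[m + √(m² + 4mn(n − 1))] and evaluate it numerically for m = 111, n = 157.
z(111, 157; 2, 2) ≤ (1/2)[111 + √(111² + 4·111·157·156)] = (1/2)[111 + √10886769] = 1705.2552

Kővári–Sós–Turán: let r_1, ..., r_111 be the row sums and z = Σ r_i the total number of 1s. Each pair of columns can share at most one row with both entries 1 (else a 2×2 all-ones block appears), so Σ_i C(r_i, 2) ≤ C(157, 2) = 12246. By convexity Σ_i C(r_i, 2) ≥ 111·C(z/111, 2) = z(z − 111)/(2·111), giving z² − 111z − 111·157·156 ≤ 0 and hence z ≤ (1/2)[111 + √(12321 + 4·2718612)] = (1/2)[111 + √10886769] ≈ (1/2)(111 + 3299.5104) = 1705.2552.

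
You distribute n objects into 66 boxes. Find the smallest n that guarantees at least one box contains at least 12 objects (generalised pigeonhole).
n = (12 − 1)·66 + 1 = 727

By the generalised pigeonhole principle, to guarantee some box contains ≥ r objects we need more than (r − 1) · k objects total. Threshold: n = (r − 1) · k + 1. With r = 12 and k = 66: n = 11 · 66 + 1 = 726 + 1 = 727. For n = 726 = 11 · 66, we can put exactly 11 objects in every box, avoiding 12 in any single one — so 727 is tight.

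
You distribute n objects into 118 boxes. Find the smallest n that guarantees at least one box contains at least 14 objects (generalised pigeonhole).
n = (14 − 1)·118 + 1 = 1535

By the generalised pigeonhole principle, to guarantee some box contains ≥ r objects we need more than (r − 1) · k objects total. Threshold: n = (r − 1) · k + 1. With r = 14 and k = 118: n = 13 · 118 + 1 = 1534 + 1 = 1535. For n = 1534 = 13 · 118, we can put exactly 13 objects in every box, avoiding 14 in any single one — so 1535 is tight.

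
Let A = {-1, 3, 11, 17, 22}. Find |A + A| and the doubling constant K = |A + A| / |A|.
K = |A + A| / |A| = 15/5 = 3

Enumerate A + A = {a + b : a, b ∈ A}. With |A| = 5, there are |A|^2 = 25 ordered sum pairs; collecting distinct values, A + A = {-2, 2, 6, 10, 14, 16, 20, 21, 22, 25, 28, 33, 34, 39, 44}, so |A + A| = 15. Thus K = 15/5 = 3. For comparison, the minimum possible |A + A| over all 5-element sets is 2·5 − 1 = 9 (so min K = 9/5), attained only by arithmetic progressions.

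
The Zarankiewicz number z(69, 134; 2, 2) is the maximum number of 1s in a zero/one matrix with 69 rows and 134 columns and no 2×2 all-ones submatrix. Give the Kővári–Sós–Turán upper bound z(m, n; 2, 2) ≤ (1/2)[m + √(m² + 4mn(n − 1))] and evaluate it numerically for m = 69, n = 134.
z(69, 134; 2, 2) ≤ (1/2)[69 + √(69² + 4·69·134·133)] = (1/2)[69 + √4923633] = 1143.963

Kővári–Sós–Turán: let r_1, ..., r_69 be the row sums and z = Σ r_i the total number of 1s. Each pair of columns can share at most one row with both entries 1 (else a 2×2 all-ones block appears), so Σ_i C(r_i, 2) ≤ C(134, 2) = 8911. By convexity Σ_i C(r_i, 2) ≥ 69·C(z/69, 2) = z(z − 69)/(2·69), giving z² − 69z − 69·134·133 ≤ 0 and hence z ≤ (1/2)[69 + √(4761 + 4·1229718)] = (1/2)[69 + √4923633] ≈ (1/2)(69 + 2218.9261) = 1143.963.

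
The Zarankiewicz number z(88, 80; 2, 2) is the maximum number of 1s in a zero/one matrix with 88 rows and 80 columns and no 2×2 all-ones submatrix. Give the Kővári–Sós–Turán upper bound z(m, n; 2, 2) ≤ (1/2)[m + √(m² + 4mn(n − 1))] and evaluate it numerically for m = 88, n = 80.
z(88, 80; 2, 2) ≤ (1/2)[88 + √(88² + 4·88·80·79)] = (1/2)[88 + √2232384] = 791.0582

Kővári–Sós–Turán: let r_1, ..., r_88 be the row sums and z = Σ r_i the total number of 1s. Each pair of columns can share at most one row with both entries 1 (else a 2×2 all-ones block appears), so Σ_i C(r_i, 2) ≤ C(80, 2) = 3160. By convexity Σ_i C(r_i, 2) ≥ 88·C(z/88, 2) = z(z − 88)/(2·88), giving z² − 88z − 88·80·79 ≤ 0 and hence z ≤ (1/2)[88 + √(7744 + 4·556160)] = (1/2)[88 + √2232384] ≈ (1/2)(88 + 1494.1165) = 791.0582.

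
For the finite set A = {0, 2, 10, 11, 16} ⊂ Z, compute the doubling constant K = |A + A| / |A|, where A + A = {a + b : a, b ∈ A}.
K = |A + A| / |A| = 15/5 = 3

Enumerate A + A = {a + b : a, b ∈ A}. With |A| = 5, there are |A|^2 = 25 ordered sum pairs; collecting distinct values, A + A = {0, 2, 4, 10, 11, 12, 13, 16, 18, 20, 21, 22, 26, 27, 32}, so |A + A| = 15. Thus K = 15/5 = 3. For comparison, the minimum possible |A + A| over all 5-element sets is 2·5 − 1 = 9 (so min K = 9/5), attained only by arithmetic progressions.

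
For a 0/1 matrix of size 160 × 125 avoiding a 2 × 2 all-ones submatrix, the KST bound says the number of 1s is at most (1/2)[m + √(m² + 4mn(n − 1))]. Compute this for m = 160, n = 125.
z(160, 125; 2, 2) ≤ (1/2)[160 + √(160² + 4·160·125·124)] = (1/2)[160 + √9945600] = 1656.8323

Kővári–Sós–Turán: let r_1, ..., r_160 be the row sums and z = Σ r_i the total number of 1s. Each pair of columns can share at most one row with both entries 1 (else a 2×2 all-ones block appears), so Σ_i C(r_i, 2) ≤ C(125, 2) = 7750. By convexity Σ_i C(r_i, 2) ≥ 160·C(z/160, 2) = z(z − 160)/(2·160), giving z² − 160z − 160·125·124 ≤ 0 and hence z ≤ (1/2)[160 + √(25600 + 4·2480000)] = (1/2)[160 + √9945600] ≈ (1/2)(160 + 3153.6645) = 1656.8323.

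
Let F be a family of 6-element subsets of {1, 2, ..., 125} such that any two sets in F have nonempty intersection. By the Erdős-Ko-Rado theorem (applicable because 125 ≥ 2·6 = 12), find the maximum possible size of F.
max |F| = C(124, 5) = 225150024

The Erdős-Ko-Rado theorem states: for n ≥ 2k, an intersecting family of k-subsets of an n-element set has size at most C(n − 1, k − 1), with equality for 'star' families {A ⊆ [n] : |A| = k, i ∈ A} (fix an element i). For n = 125, k = 6: C(124, 5) = 225150024.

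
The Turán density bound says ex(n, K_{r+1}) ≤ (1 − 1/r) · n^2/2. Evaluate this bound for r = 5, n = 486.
Turán density bound = (4/5) · 486^2/2 = 472392/5 ≈ 94478.4

Turán's theorem: ex(n, K_{r+1}) is achieved by the complete r-partite Turán graph T(n, r) with parts as balanced as possible, and is at most (1 − 1/r) · n^2/2. For r = 5, n = 486: the density bound is (4/5) · 236196/2 = 472392/5 ≈ 94478.4. The integer-valued extremum is e(T(486, 5)) = 94478, which is strictly less than the density bound 472392/5 since 5 ∤ 486 (the parts of T(486, 5) cannot all be equal).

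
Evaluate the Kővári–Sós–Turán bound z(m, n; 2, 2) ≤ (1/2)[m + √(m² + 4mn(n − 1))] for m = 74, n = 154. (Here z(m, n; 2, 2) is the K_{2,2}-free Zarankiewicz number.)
z(74, 154; 2, 2) ≤ (1/2)[74 + √(74² + 4·74·154·153)] = (1/2)[74 + √6979828] = 1357.9682

Kővári–Sós–Turán: let r_1, ..., r_74 be the row sums and z = Σ r_i the total number of 1s. Each pair of columns can share at most one row with both entries 1 (else a 2×2 all-ones block appears), so Σ_i C(r_i, 2) ≤ C(154, 2) = 11781. By convexity Σ_i C(r_i, 2) ≥ 74·C(z/74, 2) = z(z − 74)/(2·74), giving z² − 74z − 74·154·153 ≤ 0 and hence z ≤ (1/2)[74 + √(5476 + 4·1743588)] = (1/2)[74 + √6979828] ≈ (1/2)(74 + 2641.9364) = 1357.9682.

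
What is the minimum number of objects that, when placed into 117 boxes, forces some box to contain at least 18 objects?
n = (18 − 1)·117 + 1 = 1990

By the generalised pigeonhole principle, to guarantee some box contains ≥ r objects we need more than (r − 1) · k objects total. Threshold: n = (r − 1) · k + 1. With r = 18 and k = 117: n = 17 · 117 + 1 = 1989 + 1 = 1990. For n = 1989 = 17 · 117, we can put exactly 17 objects in every box, avoiding 18 in any single one — so 1990 is tight.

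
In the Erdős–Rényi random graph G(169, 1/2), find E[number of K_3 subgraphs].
E[# K_3] = C(169, 3) · (1/2)^C(3, 2) = 790244 / 2^3 = 197561/2 = 98780.5

For each 3-subset S of vertices (there are C(169, 3) = 790244 such S), let X_S = 1 if S induces a K_3 (all C(3, 2) = 3 edges present). Then P(X_S = 1) = (1/2)^3 = 1/8. By linearity of expectation, E[# K_3] = C(169, 3) · (1/2)^3 = 790244 / 8 = 197561/2 = 98780.5.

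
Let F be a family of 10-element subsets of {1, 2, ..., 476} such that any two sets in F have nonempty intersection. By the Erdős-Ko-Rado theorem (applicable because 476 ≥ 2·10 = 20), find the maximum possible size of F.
max |F| = C(475, 9) = 3143159350276113025

Erdős-Ko-Rado (1961): when n ≥ 2k, max |F| = C(n−1, k−1). The bound is attained by the star {A : i ∈ A} for any fixed i ∈ [n]. Here C(476−1, 10−1) = C(475, 9) = 3143159350276113025.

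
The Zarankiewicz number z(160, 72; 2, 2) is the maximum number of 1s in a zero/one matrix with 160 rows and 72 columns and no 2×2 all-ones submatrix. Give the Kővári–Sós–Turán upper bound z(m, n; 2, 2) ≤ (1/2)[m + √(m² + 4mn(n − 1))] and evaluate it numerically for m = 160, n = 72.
z(160, 72; 2, 2) ≤ (1/2)[160 + √(160² + 4·160·72·71)] = (1/2)[160 + √3297280] = 987.9207

Kővári–Sós–Turán: let r_1, ..., r_160 be the row sums and z = Σ r_i the total number of 1s. Each pair of columns can share at most one row with both entries 1 (else a 2×2 all-ones block appears), so Σ_i C(r_i, 2) ≤ C(72, 2) = 2556. By convexity Σ_i C(r_i, 2) ≥ 160·C(z/160, 2) = z(z − 160)/(2·160), giving z² − 160z − 160·72·71 ≤ 0 and hence z ≤ (1/2)[160 + √(25600 + 4·817920)] = (1/2)[160 + √3297280] ≈ (1/2)(160 + 1815.8414) = 987.9207.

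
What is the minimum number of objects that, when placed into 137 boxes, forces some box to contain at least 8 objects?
n = (8 − 1)·137 + 1 = 960

By the generalised pigeonhole principle, to guarantee some box contains ≥ r objects we need more than (r − 1) · k objects total. Threshold: n = (r − 1) · k + 1. With r = 8 and k = 137: n = 7 · 137 + 1 = 959 + 1 = 960. For n = 959 = 7 · 137, we can put exactly 7 objects in every box, avoiding 8 in any single one — so 960 is tight.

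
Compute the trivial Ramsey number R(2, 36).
R(2, 36) = 36

R(2, k) = k for all k ≥ 2: in a 2-colouring of K_k, either some edge is red (a red K_2) or all edges are blue (a blue K_k). And K_{35} coloured all-blue has no blue K_36, so R(2, 36) > 35. Hence R(2, 36) = 36.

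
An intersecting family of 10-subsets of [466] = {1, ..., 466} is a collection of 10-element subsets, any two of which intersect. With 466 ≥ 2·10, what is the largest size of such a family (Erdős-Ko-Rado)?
max |F| = C(465, 9) = 2591098887339933630

The Erdős-Ko-Rado theorem states: for n ≥ 2k, an intersecting family of k-subsets of an n-element set has size at most C(n − 1, k − 1), with equality for 'star' families {A ⊆ [n] : |A| = k, i ∈ A} (fix an element i). For n = 466, k = 10: C(465, 9) = 2591098887339933630.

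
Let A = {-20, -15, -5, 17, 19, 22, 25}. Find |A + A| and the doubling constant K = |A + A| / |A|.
K = |A + A| / |A| = 26/7

Enumerate A + A = {a + b : a, b ∈ A}. With |A| = 7, there are |A|^2 = 49 ordered sum pairs; collecting distinct values, A + A = {-40, -35, -30, -25, -20, -10, -3, -1, 2, 4, 5, 7, 10, 12, 14, 17, 20, 34, 36, 38, 39, 41, 42, 44, 47, 50}, so |A + A| = 26. Thus K = 26/7. For comparison, the minimum possible |A + A| over all 7-element sets is 2·7 − 1 = 13 (so min K = 13/7), attained only by arithmetic progressions.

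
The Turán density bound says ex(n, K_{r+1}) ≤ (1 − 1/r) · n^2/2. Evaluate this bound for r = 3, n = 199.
Turán density bound = (2/3) · 199^2/2 = 39601/3 ≈ 13200.3333

Turán's theorem: ex(n, K_{r+1}) is achieved by the complete r-partite Turán graph T(n, r) with parts as balanced as possible, and is at most (1 − 1/r) · n^2/2. For r = 3, n = 199: the density bound is (2/3) · 39601/2 = 39601/3 ≈ 13200.3333. The integer-valued extremum is e(T(199, 3)) = 13200, which is strictly less than the density bound 39601/3 since 3 ∤ 199 (the parts of T(199, 3) cannot all be equal).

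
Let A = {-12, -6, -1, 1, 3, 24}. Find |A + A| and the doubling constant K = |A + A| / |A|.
K = |A + A| / |A| = 20/6 = 10/3

Enumerate A + A = {a + b : a, b ∈ A}. With |A| = 6, there are |A|^2 = 36 ordered sum pairs; collecting distinct values, A + A = {-24, -18, -13, -12, -11, -9, -7, -5, -3, -2, 0, 2, 4, 6, 12, 18, 23, 25, 27, 48}, so |A + A| = 20. Thus K = 20/6 = 10/3. For comparison, the minimum possible |A + A| over all 6-element sets is 2·6 − 1 = 11 (so min K = 11/6), attained only by arithmetic progressions.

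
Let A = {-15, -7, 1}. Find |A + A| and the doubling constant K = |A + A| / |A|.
K = |A + A| / |A| = 5/3

Enumerate A + A = {a + b : a, b ∈ A}. With |A| = 3, there are |A|^2 = 9 ordered sum pairs; collecting distinct values, A + A = {-30, -22, -14, -6, 2}, so |A + A| = 5. Thus K = 5/3. Here |A + A| = 2|A| − 1 = 5, the minimum possible — so K = 5/3 is minimal, which holds iff A is an arithmetic progression.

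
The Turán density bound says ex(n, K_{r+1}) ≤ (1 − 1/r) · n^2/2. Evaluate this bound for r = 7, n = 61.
Turán density bound = (6/7) · 61^2/2 = 11163/7 ≈ 1594.7143

Turán's theorem: ex(n, K_{r+1}) is achieved by the complete r-partite Turán graph T(n, r) with parts as balanced as possible, and is at most (1 − 1/r) · n^2/2. For r = 7, n = 61: the density bound is (6/7) · 3721/2 = 11163/7 ≈ 1594.7143. The integer-valued extremum is e(T(61, 7)) = 1594, which is strictly less than the density bound 11163/7 since 7 ∤ 61 (the parts of T(61, 7) cannot all be equal).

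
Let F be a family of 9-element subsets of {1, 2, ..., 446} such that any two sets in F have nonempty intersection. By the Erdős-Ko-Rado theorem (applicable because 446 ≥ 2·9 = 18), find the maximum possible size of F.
max |F| = C(445, 8) = 35799614488683045

Erdős-Ko-Rado (1961): when n ≥ 2k, max |F| = C(n−1, k−1). The bound is attained by the star {A : i ∈ A} for any fixed i ∈ [n]. Here C(446−1, 9−1) = C(445, 8) = 35799614488683045.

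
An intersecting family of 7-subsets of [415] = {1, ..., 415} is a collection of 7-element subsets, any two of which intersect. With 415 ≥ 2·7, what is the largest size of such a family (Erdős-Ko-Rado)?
max |F| = C(414, 6) = 6743169849423

Erdős-Ko-Rado (1961): when n ≥ 2k, max |F| = C(n−1, k−1). The bound is attained by the star {A : i ∈ A} for any fixed i ∈ [n]. Here C(415−1, 7−1) = C(414, 6) = 6743169849423.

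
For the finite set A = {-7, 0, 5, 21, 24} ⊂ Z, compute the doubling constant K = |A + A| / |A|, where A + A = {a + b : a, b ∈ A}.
K = |A + A| / |A| = 15/5 = 3

Enumerate A + A = {a + b : a, b ∈ A}. With |A| = 5, there are |A|^2 = 25 ordered sum pairs; collecting distinct values, A + A = {-14, -7, -2, 0, 5, 10, 14, 17, 21, 24, 26, 29, 42, 45, 48}, so |A + A| = 15. Thus K = 15/5 = 3. For comparison, the minimum possible |A + A| over all 5-element sets is 2·5 − 1 = 9 (so min K = 9/5), attained only by arithmetic progressions.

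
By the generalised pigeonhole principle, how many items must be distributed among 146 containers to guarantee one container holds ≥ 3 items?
n = (3 − 1)·146 + 1 = 293

By the generalised pigeonhole principle, to guarantee some box contains ≥ r objects we need more than (r − 1) · k objects total. Threshold: n = (r − 1) · k + 1. With r = 3 and k = 146: n = 2 · 146 + 1 = 292 + 1 = 293. For n = 292 = 2 · 146, we can put exactly 2 objects in every box, avoiding 3 in any single one — so 293 is tight.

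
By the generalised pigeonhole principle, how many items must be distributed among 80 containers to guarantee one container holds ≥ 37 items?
n = (37 − 1)·80 + 1 = 2881

By the generalised pigeonhole principle, to guarantee some box contains ≥ r objects we need more than (r − 1) · k objects total. Threshold: n = (r − 1) · k + 1. With r = 37 and k = 80: n = 36 · 80 + 1 = 2880 + 1 = 2881. For n = 2880 = 36 · 80, we can put exactly 36 objects in every box, avoiding 37 in any single one — so 2881 is tight.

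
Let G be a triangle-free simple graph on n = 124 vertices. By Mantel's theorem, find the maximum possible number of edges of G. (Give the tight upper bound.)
ex(124, K_3) = ⌊124^2/4⌋ = 3844

Mantel (1907): a triangle-free graph on n vertices has at most ⌊n^2/4⌋ edges, with equality for the complete bipartite graph K_{⌊n/2⌋, ⌈n/2⌉}. For n = 124: ⌊124^2/4⌋ = ⌊15376/4⌋ = 3844. The extremal graph is K_{62, 62}, which has 62·62 = 3844 edges.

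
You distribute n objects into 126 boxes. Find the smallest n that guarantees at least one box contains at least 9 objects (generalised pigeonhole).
n = (9 − 1)·126 + 1 = 1009

By the generalised pigeonhole principle, to guarantee some box contains ≥ r objects we need more than (r − 1) · k objects total. Threshold: n = (r − 1) · k + 1. With r = 9 and k = 126: n = 8 · 126 + 1 = 1008 + 1 = 1009. For n = 1008 = 8 · 126, we can put exactly 8 objects in every box, avoiding 9 in any single one — so 1009 is tight.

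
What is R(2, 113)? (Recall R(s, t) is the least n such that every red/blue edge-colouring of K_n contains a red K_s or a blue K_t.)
R(2, 113) = 113

R(2, k) = k for all k ≥ 2: in a 2-colouring of K_k, either some edge is red (a red K_2) or all edges are blue (a blue K_k). And K_{112} coloured all-blue has no blue K_113, so R(2, 113) > 112. Hence R(2, 113) = 113.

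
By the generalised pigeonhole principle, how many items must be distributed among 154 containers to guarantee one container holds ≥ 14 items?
n = (14 − 1)·154 + 1 = 2003

By the generalised pigeonhole principle, to guarantee some box contains ≥ r objects we need more than (r − 1) · k objects total. Threshold: n = (r − 1) · k + 1. With r = 14 and k = 154: n = 13 · 154 + 1 = 2002 + 1 = 2003. For n = 2002 = 13 · 154, we can put exactly 13 objects in every box, avoiding 14 in any single one — so 2003 is tight.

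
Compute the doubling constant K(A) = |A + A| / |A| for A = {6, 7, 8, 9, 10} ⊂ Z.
K = |A + A| / |A| = 9/5

Enumerate A + A = {a + b : a, b ∈ A}. With |A| = 5, there are |A|^2 = 25 ordered sum pairs; collecting distinct values, A + A = {12, 13, 14, 15, 16, 17, 18, 19, 20}, so |A + A| = 9. Thus K = 9/5. Here |A + A| = 2|A| − 1 = 9, the minimum possible — so K = 9/5 is minimal, which holds iff A is an arithmetic progression.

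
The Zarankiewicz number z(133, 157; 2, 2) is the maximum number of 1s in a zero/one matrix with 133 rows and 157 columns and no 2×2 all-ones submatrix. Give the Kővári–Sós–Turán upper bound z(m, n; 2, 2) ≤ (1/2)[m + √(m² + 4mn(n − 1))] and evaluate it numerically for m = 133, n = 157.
z(133, 157; 2, 2) ≤ (1/2)[133 + √(133² + 4·133·157·156)] = (1/2)[133 + √13047433] = 1872.5615

Kővári–Sós–Turán: let r_1, ..., r_133 be the row sums and z = Σ r_i the total number of 1s. Each pair of columns can share at most one row with both entries 1 (else a 2×2 all-ones block appears), so Σ_i C(r_i, 2) ≤ C(157, 2) = 12246. By convexity Σ_i C(r_i, 2) ≥ 133·C(z/133, 2) = z(z − 133)/(2·133), giving z² − 133z − 133·157·156 ≤ 0 and hence z ≤ (1/2)[133 + √(17689 + 4·3257436)] = (1/2)[133 + √13047433] ≈ (1/2)(133 + 3612.1231) = 1872.5615.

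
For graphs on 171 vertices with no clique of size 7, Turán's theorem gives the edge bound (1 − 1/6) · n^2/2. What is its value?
Turán density bound = (5/6) · 171^2/2 = 48735/4 ≈ 12183.75

Turán's theorem: ex(n, K_{r+1}) is achieved by the complete r-partite Turán graph T(n, r) with parts as balanced as possible, and is at most (1 − 1/r) · n^2/2. For r = 6, n = 171: the density bound is (5/6) · 29241/2 = 48735/4 ≈ 12183.75. The integer-valued extremum is e(T(171, 6)) = 12183, which is strictly less than the density bound 48735/4 since 6 ∤ 171 (the parts of T(171, 6) cannot all be equal).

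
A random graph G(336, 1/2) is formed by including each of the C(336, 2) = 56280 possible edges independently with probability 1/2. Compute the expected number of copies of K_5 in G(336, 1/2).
E[# K_5] = C(336, 5) · (1/2)^C(5, 2) = 34636310352 / 2^10 = 2164769397/64 = 33824521.828125

For each 5-subset S of vertices (there are C(336, 5) = 34636310352 such S), let X_S = 1 if S induces a K_5 (all C(5, 2) = 10 edges present). Then P(X_S = 1) = (1/2)^10 = 1/1024. By linearity of expectation, E[# K_5] = C(336, 5) · (1/2)^10 = 34636310352 / 1024 = 2164769397/64 = 33824521.828125.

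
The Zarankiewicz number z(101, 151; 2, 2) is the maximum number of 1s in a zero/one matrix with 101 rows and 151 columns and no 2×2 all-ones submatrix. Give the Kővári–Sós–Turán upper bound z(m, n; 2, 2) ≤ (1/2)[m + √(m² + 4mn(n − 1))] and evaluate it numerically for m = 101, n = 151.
z(101, 151; 2, 2) ≤ (1/2)[101 + √(101² + 4·101·151·150)] = (1/2)[101 + √9160801] = 1563.8408

Kővári–Sós–Turán: let r_1, ..., r_101 be the row sums and z = Σ r_i the total number of 1s. Each pair of columns can share at most one row with both entries 1 (else a 2×2 all-ones block appears), so Σ_i C(r_i, 2) ≤ C(151, 2) = 11325. By convexity Σ_i C(r_i, 2) ≥ 101·C(z/101, 2) = z(z − 101)/(2·101), giving z² − 101z − 101·151·150 ≤ 0 and hence z ≤ (1/2)[101 + √(10201 + 4·2287650)] = (1/2)[101 + √9160801] ≈ (1/2)(101 + 3026.6815) = 1563.8408.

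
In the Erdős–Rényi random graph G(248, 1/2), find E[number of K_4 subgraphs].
E[# K_4] = C(248, 4) · (1/2)^C(4, 2) = 153829130 / 2^6 = 76914565/32 = 2403580.15625

For each 4-subset S of vertices (there are C(248, 4) = 153829130 such S), let X_S = 1 if S induces a K_4 (all C(4, 2) = 6 edges present). Then P(X_S = 1) = (1/2)^6 = 1/64. By linearity of expectation, E[# K_4] = C(248, 4) · (1/2)^6 = 153829130 / 64 = 76914565/32 = 2403580.15625.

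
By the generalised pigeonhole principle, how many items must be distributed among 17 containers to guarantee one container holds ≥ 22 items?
n = (22 − 1)·17 + 1 = 358

By the generalised pigeonhole principle, to guarantee some box contains ≥ r objects we need more than (r − 1) · k objects total. Threshold: n = (r − 1) · k + 1. With r = 22 and k = 17: n = 21 · 17 + 1 = 357 + 1 = 358. For n = 357 = 21 · 17, we can put exactly 21 objects in every box, avoiding 22 in any single one — so 358 is tight.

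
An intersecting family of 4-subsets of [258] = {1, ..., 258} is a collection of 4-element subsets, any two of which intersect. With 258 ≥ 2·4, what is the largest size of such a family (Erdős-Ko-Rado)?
max |F| = C(257, 3) = 2796160

The Erdős-Ko-Rado theorem states: for n ≥ 2k, an intersecting family of k-subsets of an n-element set has size at most C(n − 1, k − 1), with equality for 'star' families {A ⊆ [n] : |A| = k, i ∈ A} (fix an element i). For n = 258, k = 4: C(257, 3) = 2796160.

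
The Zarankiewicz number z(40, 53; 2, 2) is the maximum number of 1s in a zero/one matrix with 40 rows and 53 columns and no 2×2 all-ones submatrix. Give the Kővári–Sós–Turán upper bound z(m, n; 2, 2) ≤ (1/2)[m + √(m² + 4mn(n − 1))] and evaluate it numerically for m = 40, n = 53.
z(40, 53; 2, 2) ≤ (1/2)[40 + √(40² + 4·40·53·52)] = (1/2)[40 + √442560] = 352.6259

Kővári–Sós–Turán: let r_1, ..., r_40 be the row sums and z = Σ r_i the total number of 1s. Each pair of columns can share at most one row with both entries 1 (else a 2×2 all-ones block appears), so Σ_i C(r_i, 2) ≤ C(53, 2) = 1378. By convexity Σ_i C(r_i, 2) ≥ 40·C(z/40, 2) = z(z − 40)/(2·40), giving z² − 40z − 40·53·52 ≤ 0 and hence z ≤ (1/2)[40 + √(1600 + 4·110240)] = (1/2)[40 + √442560] ≈ (1/2)(40 + 665.2518) = 352.6259.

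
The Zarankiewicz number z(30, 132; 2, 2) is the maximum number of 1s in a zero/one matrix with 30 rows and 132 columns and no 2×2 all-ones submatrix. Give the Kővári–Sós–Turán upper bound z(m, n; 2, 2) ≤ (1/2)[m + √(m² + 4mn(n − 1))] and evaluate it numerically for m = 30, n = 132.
z(30, 132; 2, 2) ≤ (1/2)[30 + √(30² + 4·30·132·131)] = (1/2)[30 + √2075940] = 735.4061

Kővári–Sós–Turán: let r_1, ..., r_30 be the row sums and z = Σ r_i the total number of 1s. Each pair of columns can share at most one row with both entries 1 (else a 2×2 all-ones block appears), so Σ_i C(r_i, 2) ≤ C(132, 2) = 8646. By convexity Σ_i C(r_i, 2) ≥ 30·C(z/30, 2) = z(z − 30)/(2·30), giving z² − 30z − 30·132·131 ≤ 0 and hence z ≤ (1/2)[30 + √(900 + 4·518760)] = (1/2)[30 + √2075940] ≈ (1/2)(30 + 1440.8123) = 735.4061.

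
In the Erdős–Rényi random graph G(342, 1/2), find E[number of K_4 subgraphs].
E[# K_4] = C(342, 4) · (1/2)^C(4, 2) = 560077155 / 2^6 = 8751205.546875

For each 4-subset S of vertices (there are C(342, 4) = 560077155 such S), let X_S = 1 if S induces a K_4 (all C(4, 2) = 6 edges present). Then P(X_S = 1) = (1/2)^6 = 1/64. By linearity of expectation, E[# K_4] = C(342, 4) · (1/2)^6 = 560077155 / 64 = 8751205.546875.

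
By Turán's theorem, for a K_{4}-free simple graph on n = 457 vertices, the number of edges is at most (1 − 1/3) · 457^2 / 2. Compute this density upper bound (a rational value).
Turán density bound = (2/3) · 457^2/2 = 208849/3 ≈ 69616.3333

Turán's theorem: ex(n, K_{r+1}) is achieved by the complete r-partite Turán graph T(n, r) with parts as balanced as possible, and is at most (1 − 1/r) · n^2/2. For r = 3, n = 457: the density bound is (2/3) · 208849/2 = 208849/3 ≈ 69616.3333. The integer-valued extremum is e(T(457, 3)) = 69616, which is strictly less than the density bound 208849/3 since 3 ∤ 457 (the parts of T(457, 3) cannot all be equal).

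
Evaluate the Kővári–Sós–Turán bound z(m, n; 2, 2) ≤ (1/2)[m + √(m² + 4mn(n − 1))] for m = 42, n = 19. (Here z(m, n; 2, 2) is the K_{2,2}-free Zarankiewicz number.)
z(42, 19; 2, 2) ≤ (1/2)[42 + √(42² + 4·42·19·18)] = (1/2)[42 + √59220] = 142.6758

Kővári–Sós–Turán: let r_1, ..., r_42 be the row sums and z = Σ r_i the total number of 1s. Each pair of columns can share at most one row with both entries 1 (else a 2×2 all-ones block appears), so Σ_i C(r_i, 2) ≤ C(19, 2) = 171. By convexity Σ_i C(r_i, 2) ≥ 42·C(z/42, 2) = z(z − 42)/(2·42), giving z² − 42z − 42·19·18 ≤ 0 and hence z ≤ (1/2)[42 + √(1764 + 4·14364)] = (1/2)[42 + √59220] ≈ (1/2)(42 + 243.3516) = 142.6758.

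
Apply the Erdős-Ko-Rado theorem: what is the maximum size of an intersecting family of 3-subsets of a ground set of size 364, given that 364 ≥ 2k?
max |F| = C(363, 2) = 65703

Erdős-Ko-Rado (1961): when n ≥ 2k, max |F| = C(n−1, k−1). The bound is attained by the star {A : i ∈ A} for any fixed i ∈ [n]. Here C(364−1, 3−1) = C(363, 2) = 65703.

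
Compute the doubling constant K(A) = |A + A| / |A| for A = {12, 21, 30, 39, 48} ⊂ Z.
K = |A + A| / |A| = 9/5

Enumerate A + A = {a + b : a, b ∈ A}. With |A| = 5, there are |A|^2 = 25 ordered sum pairs; collecting distinct values, A + A = {24, 33, 42, 51, 60, 69, 78, 87, 96}, so |A + A| = 9. Thus K = 9/5. Here |A + A| = 2|A| − 1 = 9, the minimum possible — so K = 9/5 is minimal, which holds iff A is an arithmetic progression.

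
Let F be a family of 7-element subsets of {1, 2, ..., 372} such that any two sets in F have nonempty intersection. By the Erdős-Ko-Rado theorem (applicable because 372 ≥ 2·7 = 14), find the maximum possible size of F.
max |F| = C(371, 6) = 3477478645284

The Erdős-Ko-Rado theorem states: for n ≥ 2k, an intersecting family of k-subsets of an n-element set has size at most C(n − 1, k − 1), with equality for 'star' families {A ⊆ [n] : |A| = k, i ∈ A} (fix an element i). For n = 372, k = 7: C(371, 6) = 3477478645284.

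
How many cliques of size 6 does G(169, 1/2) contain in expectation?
E[# K_6] = C(169, 6) · (1/2)^C(6, 2) = 29581203652 / 2^15 = 7395300913/8192 ≈ 902746.693481

For each 6-subset S of vertices (there are C(169, 6) = 29581203652 such S), let X_S = 1 if S induces a K_6 (all C(6, 2) = 15 edges present). Then P(X_S = 1) = (1/2)^15 = 1/32768. By linearity of expectation, E[# K_6] = C(169, 6) · (1/2)^15 = 29581203652 / 32768 = 7395300913/8192 ≈ 902746.693481.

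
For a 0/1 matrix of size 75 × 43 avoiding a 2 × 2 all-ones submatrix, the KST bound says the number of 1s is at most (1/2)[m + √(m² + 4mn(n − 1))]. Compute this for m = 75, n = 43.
z(75, 43; 2, 2) ≤ (1/2)[75 + √(75² + 4·75·43·42)] = (1/2)[75 + √547425] = 407.4409

Kővári–Sós–Turán: let r_1, ..., r_75 be the row sums and z = Σ r_i the total number of 1s. Each pair of columns can share at most one row with both entries 1 (else a 2×2 all-ones block appears), so Σ_i C(r_i, 2) ≤ C(43, 2) = 903. By convexity Σ_i C(r_i, 2) ≥ 75·C(z/75, 2) = z(z − 75)/(2·75), giving z² − 75z − 75·43·42 ≤ 0 and hence z ≤ (1/2)[75 + √(5625 + 4·135450)] = (1/2)[75 + √547425] ≈ (1/2)(75 + 739.8817) = 407.4409.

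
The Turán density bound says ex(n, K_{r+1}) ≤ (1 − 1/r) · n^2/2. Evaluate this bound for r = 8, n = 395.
Turán density bound = (7/8) · 395^2/2 = 1092175/16 ≈ 68260.9375

Turán's theorem: ex(n, K_{r+1}) is achieved by the complete r-partite Turán graph T(n, r) with parts as balanced as possible, and is at most (1 − 1/r) · n^2/2. For r = 8, n = 395: the density bound is (7/8) · 156025/2 = 1092175/16 ≈ 68260.9375. The integer-valued extremum is e(T(395, 8)) = 68260, which is strictly less than the density bound 1092175/16 since 8 ∤ 395 (the parts of T(395, 8) cannot all be equal).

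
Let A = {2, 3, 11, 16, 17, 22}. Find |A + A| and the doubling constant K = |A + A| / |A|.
K = |A + A| / |A| = 19/6

Enumerate A + A = {a + b : a, b ∈ A}. With |A| = 6, there are |A|^2 = 36 ordered sum pairs; collecting distinct values, A + A = {4, 5, 6, 13, 14, 18, 19, 20, 22, 24, 25, 27, 28, 32, 33, 34, 38, 39, 44}, so |A + A| = 19. Thus K = 19/6. For comparison, the minimum possible |A + A| over all 6-element sets is 2·6 − 1 = 11 (so min K = 11/6), attained only by arithmetic progressions.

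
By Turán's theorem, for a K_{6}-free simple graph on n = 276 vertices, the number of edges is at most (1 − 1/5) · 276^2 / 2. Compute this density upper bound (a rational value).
Turán density bound = (4/5) · 276^2/2 = 152352/5 ≈ 30470.4

Turán's theorem: ex(n, K_{r+1}) is achieved by the complete r-partite Turán graph T(n, r) with parts as balanced as possible, and is at most (1 − 1/r) · n^2/2. For r = 5, n = 276: the density bound is (4/5) · 76176/2 = 152352/5 ≈ 30470.4. The integer-valued extremum is e(T(276, 5)) = 30470, which is strictly less than the density bound 152352/5 since 5 ∤ 276 (the parts of T(276, 5) cannot all be equal).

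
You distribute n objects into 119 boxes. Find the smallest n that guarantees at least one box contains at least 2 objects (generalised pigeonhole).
n = (2 − 1)·119 + 1 = 120

By the generalised pigeonhole principle, to guarantee some box contains ≥ r objects we need more than (r − 1) · k objects total. Threshold: n = (r − 1) · k + 1. With r = 2 and k = 119: n = 1 · 119 + 1 = 119 + 1 = 120. For n = 119 = 1 · 119, we can put exactly 1 objects in every box, avoiding 2 in any single one — so 120 is tight.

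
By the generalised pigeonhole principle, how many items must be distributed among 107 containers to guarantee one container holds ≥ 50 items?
n = (50 − 1)·107 + 1 = 5244

By the generalised pigeonhole principle, to guarantee some box contains ≥ r objects we need more than (r − 1) · k objects total. Threshold: n = (r − 1) · k + 1. With r = 50 and k = 107: n = 49 · 107 + 1 = 5243 + 1 = 5244. For n = 5243 = 49 · 107, we can put exactly 49 objects in every box, avoiding 50 in any single one — so 5244 is tight.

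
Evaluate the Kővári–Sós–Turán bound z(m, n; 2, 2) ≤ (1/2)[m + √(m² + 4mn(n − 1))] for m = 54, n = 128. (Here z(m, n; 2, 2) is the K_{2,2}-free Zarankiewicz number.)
z(54, 128; 2, 2) ≤ (1/2)[54 + √(54² + 4·54·128·127)] = (1/2)[54 + √3514212] = 964.3116

Kővári–Sós–Turán: let r_1, ..., r_54 be the row sums and z = Σ r_i the total number of 1s. Each pair of columns can share at most one row with both entries 1 (else a 2×2 all-ones block appears), so Σ_i C(r_i, 2) ≤ C(128, 2) = 8128. By convexity Σ_i C(r_i, 2) ≥ 54·C(z/54, 2) = z(z − 54)/(2·54), giving z² − 54z − 54·128·127 ≤ 0 and hence z ≤ (1/2)[54 + √(2916 + 4·877824)] = (1/2)[54 + √3514212] ≈ (1/2)(54 + 1874.6232) = 964.3116.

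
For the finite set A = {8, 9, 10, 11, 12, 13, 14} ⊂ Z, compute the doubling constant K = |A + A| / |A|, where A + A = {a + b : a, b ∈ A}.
K = |A + A| / |A| = 13/7

Enumerate A + A = {a + b : a, b ∈ A}. With |A| = 7, there are |A|^2 = 49 ordered sum pairs; collecting distinct values, A + A = {16, 17, 18, 19, 20, 21, 22, 23, 24, 25, 26, 27, 28}, so |A + A| = 13. Thus K = 13/7. Here |A + A| = 2|A| − 1 = 13, the minimum possible — so K = 13/7 is minimal, which holds iff A is an arithmetic progression.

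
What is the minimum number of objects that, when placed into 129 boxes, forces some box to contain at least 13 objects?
n = (13 − 1)·129 + 1 = 1549

By the generalised pigeonhole principle, to guarantee some box contains ≥ r objects we need more than (r − 1) · k objects total. Threshold: n = (r − 1) · k + 1. With r = 13 and k = 129: n = 12 · 129 + 1 = 1548 + 1 = 1549. For n = 1548 = 12 · 129, we can put exactly 12 objects in every box, avoiding 13 in any single one — so 1549 is tight.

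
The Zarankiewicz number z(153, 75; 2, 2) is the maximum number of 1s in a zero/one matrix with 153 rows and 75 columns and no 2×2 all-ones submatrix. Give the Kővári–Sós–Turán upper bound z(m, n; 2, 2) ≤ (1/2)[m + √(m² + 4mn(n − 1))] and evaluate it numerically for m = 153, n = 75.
z(153, 75; 2, 2) ≤ (1/2)[153 + √(153² + 4·153·75·74)] = (1/2)[153 + √3420009] = 1001.1633

Kővári–Sós–Turán: let r_1, ..., r_153 be the row sums and z = Σ r_i the total number of 1s. Each pair of columns can share at most one row with both entries 1 (else a 2×2 all-ones block appears), so Σ_i C(r_i, 2) ≤ C(75, 2) = 2775. By convexity Σ_i C(r_i, 2) ≥ 153·C(z/153, 2) = z(z − 153)/(2·153), giving z² − 153z − 153·75·74 ≤ 0 and hence z ≤ (1/2)[153 + √(23409 + 4·849150)] = (1/2)[153 + √3420009] ≈ (1/2)(153 + 1849.3266) = 1001.1633.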